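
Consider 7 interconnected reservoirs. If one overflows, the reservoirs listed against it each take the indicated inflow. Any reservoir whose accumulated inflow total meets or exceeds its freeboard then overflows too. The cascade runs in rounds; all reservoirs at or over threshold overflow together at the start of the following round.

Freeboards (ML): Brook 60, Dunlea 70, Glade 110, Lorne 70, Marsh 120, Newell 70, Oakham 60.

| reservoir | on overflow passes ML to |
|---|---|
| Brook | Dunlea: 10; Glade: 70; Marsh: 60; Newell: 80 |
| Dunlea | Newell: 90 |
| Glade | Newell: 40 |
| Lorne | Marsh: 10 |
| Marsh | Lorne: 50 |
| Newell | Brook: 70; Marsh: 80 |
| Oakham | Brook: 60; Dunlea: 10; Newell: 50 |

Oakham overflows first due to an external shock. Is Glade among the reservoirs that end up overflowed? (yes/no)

no

Round 1 — Oakham overflows (initial).
  Brook: +60 → 60 ≥ 60
  Dunlea: +10 → 10 < 70
  Newell: +50 → 50 < 70
Round 2 — Brook overflows.
  Dunlea: +10 → 20 < 70
  Glade: +70 → 70 < 110
  Marsh: +60 → 60 < 120
  Newell: +80 → 130 ≥ 70
Round 3 — Newell overflows.
  Marsh: +80 → 140 ≥ 120
Round 4 — Marsh overflows.
  Lorne: +50 → 50 < 70
No further overflows.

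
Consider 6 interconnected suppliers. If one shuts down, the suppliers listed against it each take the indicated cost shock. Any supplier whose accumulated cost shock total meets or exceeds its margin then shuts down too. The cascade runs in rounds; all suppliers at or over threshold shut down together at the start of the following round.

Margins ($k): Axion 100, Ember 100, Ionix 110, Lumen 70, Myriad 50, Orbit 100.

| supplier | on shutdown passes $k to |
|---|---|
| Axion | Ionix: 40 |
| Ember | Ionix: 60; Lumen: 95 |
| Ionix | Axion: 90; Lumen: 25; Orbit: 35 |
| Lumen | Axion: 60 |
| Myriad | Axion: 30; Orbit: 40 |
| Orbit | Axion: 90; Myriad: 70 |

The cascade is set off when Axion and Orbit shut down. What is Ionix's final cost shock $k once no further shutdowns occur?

40

Round 1 — Axion, Orbit shut down (initial).
  Ionix: +40 → 40 < 110
  Myriad: +70 → 70 ≥ 50
Round 2 — Myriad shuts down.
No further shutdowns.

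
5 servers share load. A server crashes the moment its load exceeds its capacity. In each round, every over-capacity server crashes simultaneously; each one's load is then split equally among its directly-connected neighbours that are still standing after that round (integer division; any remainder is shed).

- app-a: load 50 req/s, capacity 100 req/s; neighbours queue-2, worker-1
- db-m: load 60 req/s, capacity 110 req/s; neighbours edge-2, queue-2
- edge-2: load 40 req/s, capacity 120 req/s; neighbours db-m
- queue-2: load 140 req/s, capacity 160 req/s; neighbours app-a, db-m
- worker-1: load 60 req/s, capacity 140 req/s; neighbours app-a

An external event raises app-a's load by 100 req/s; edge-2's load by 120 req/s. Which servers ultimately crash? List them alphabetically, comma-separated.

app-a, db-m, edge-2, queue-2

Round 1 — app-a at 150 > 100; edge-2 at 160 > 120. app-a, edge-2 crash.
  app-a sheds 150 req/s to queue-2, worker-1: 75 each.
    queue-2: 140+75 = 215 > 160
    worker-1: 60+75 = 135 ≤ 140
  edge-2 sheds 160 req/s to db-m: 160 each.
    db-m: 60+160 = 220 > 110
Round 2 — db-m, queue-2 crash.
  db-m sheds 220 req/s: no online neighbours, lost.
  queue-2 sheds 215 req/s: no online neighbours, lost.
No further crashes.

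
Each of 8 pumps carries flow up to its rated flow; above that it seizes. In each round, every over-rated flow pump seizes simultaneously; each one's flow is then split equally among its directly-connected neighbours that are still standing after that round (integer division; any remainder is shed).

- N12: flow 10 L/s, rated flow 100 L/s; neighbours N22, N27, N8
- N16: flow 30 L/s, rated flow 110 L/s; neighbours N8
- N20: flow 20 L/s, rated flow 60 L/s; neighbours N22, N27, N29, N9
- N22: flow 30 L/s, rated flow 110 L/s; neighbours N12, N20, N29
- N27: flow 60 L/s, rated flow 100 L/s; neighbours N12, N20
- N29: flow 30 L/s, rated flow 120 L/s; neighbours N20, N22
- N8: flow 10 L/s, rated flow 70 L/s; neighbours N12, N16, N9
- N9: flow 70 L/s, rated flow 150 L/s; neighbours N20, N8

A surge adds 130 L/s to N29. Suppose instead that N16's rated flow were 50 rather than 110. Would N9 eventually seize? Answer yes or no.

With N16's rated flow at 50:
Round 1 — N29 at 160 > 120. N29 seizes.
  N29 sheds 160 L/s to N20, N22: 80 each.
    N20: 20+80 = 100 > 60
    N22: 30+80 = 110 ≤ 110
Round 2 — N20 seizes.
  N20 sheds 100 L/s to N22, N27, N9: 33 each (1 lost).
    N22: 110+33 = 143 > 110
    N27: 60+33 = 93 ≤ 100
    N9: 70+33 = 103 ≤ 150
Round 3 — N22 seizes.
  N22 sheds 143 L/s to N12: 143 each.
    N12: 10+143 = 153 > 100
Round 4 — N12 seizes.
  N12 sheds 153 L/s to N27, N8: 76 each (1 lost).
    N27: 93+76 = 169 > 100
    N8: 10+76 = 86 > 70
Round 5 — N27, N8 seize.
  N27 sheds 169 L/s: no online neighbours, lost.
  N8 sheds 86 L/s to N16, N9: 43 each.
    N16: 30+43 = 73 > 50
    N9: 103+43 = 146 ≤ 150
Round 6 — N16 seizes.
  N16 sheds 73 L/s: no online neighbours, lost.
No further seizures.

no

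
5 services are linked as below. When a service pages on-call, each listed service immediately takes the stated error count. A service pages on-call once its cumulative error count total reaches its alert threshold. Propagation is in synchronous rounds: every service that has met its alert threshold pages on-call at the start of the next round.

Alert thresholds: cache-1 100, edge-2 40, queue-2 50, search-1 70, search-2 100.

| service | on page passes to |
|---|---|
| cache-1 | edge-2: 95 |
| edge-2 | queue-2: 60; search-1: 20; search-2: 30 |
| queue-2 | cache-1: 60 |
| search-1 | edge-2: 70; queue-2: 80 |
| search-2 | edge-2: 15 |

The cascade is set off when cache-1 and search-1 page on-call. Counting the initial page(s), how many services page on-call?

4

Round 1 — cache-1, search-1 page on-call (initial).
  edge-2: +95+70 → 165 ≥ 40
  queue-2: +80 → 80 ≥ 50
Round 2 — edge-2, queue-2 page on-call.
  search-2: +30 → 30 < 100
No further pages.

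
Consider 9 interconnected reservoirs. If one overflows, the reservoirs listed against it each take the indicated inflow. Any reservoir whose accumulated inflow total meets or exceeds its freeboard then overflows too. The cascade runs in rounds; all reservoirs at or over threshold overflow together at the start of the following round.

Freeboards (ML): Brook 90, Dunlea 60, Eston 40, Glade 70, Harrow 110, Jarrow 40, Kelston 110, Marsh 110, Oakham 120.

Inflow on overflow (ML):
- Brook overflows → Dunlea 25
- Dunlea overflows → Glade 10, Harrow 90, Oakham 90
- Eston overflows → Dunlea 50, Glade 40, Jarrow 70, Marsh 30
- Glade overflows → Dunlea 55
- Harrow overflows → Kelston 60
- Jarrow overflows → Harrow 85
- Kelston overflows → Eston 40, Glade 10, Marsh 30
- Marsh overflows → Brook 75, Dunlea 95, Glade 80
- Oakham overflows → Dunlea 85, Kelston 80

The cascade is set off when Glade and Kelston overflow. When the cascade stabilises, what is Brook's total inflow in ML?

0

Round 1 — Glade, Kelston overflow (initial).
  Dunlea: +55 → 55 < 60
  Eston: +40 → 40 ≥ 40
  Marsh: +30 → 30 < 110
Round 2 — Eston overflows.
  Dunlea: +50 → 105 ≥ 60
  Jarrow: +70 → 70 ≥ 40
  Marsh: +30 → 60 < 110
Round 3 — Dunlea, Jarrow overflow.
  Harrow: +90+85 → 175 ≥ 110
  Oakham: +90 → 90 < 120
Round 4 — Harrow overflows.
No further overflows.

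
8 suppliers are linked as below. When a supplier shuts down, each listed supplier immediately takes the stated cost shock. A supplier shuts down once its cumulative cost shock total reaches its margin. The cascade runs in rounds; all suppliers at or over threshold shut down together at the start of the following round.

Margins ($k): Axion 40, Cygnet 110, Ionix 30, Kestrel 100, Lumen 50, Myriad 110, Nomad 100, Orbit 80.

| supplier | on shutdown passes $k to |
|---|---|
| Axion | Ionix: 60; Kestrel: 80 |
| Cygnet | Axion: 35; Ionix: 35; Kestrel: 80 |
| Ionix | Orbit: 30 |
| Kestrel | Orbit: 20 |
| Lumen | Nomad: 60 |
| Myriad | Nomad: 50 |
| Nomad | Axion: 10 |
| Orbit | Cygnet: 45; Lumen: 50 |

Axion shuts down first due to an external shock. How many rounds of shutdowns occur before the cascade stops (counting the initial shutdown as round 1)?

Round 1 — Axion shuts down (initial).
  Ionix: +60 → 60 ≥ 30
  Kestrel: +80 → 80 < 100
Round 2 — Ionix shuts down.
  Orbit: +30 → 30 < 80
No further shutdowns.

2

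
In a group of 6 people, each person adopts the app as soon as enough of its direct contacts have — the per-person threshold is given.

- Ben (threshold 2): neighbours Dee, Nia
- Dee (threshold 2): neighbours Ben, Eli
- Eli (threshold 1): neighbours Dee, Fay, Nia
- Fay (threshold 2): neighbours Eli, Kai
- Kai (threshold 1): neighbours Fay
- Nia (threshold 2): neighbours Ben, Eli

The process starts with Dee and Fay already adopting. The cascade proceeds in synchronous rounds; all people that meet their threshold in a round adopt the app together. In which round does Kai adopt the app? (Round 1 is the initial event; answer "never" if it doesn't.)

Round 1 — Dee, Fay adopt the app (initial).
Round 2 — checking thresholds:
  Ben: 1 of 2 neighbours < 2, below threshold.
  Eli: 2 of 3 neighbours ≥ 1, adopts the app.
  Kai: 1 of 1 neighbours ≥ 1, adopts the app.
Round 3 — no new adoptions; cascade stops.

2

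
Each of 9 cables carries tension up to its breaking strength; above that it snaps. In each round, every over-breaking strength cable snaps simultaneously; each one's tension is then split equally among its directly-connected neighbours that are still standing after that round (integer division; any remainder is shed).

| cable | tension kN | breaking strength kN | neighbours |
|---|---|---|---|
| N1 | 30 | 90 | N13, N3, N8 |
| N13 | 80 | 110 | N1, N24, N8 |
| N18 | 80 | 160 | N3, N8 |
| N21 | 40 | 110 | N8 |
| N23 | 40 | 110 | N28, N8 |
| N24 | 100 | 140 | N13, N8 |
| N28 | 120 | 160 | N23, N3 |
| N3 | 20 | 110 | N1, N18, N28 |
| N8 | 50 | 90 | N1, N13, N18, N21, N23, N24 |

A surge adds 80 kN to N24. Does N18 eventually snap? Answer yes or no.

yes

Round 1 — N24 at 180 > 140. N24 snaps.
  N24 sheds 180 kN to N13, N8: 90 each.
    N13: 80+90 = 170 > 110
    N8: 50+90 = 140 > 90
Round 2 — N13, N8 snap.
  N13 sheds 170 kN to N1: 170 each.
    N1: 30+170 = 200 > 90
  N8 sheds 140 kN to N1, N18, N21, N23: 35 each.
    N1: 200+35 = 235 > 90
    N18: 80+35 = 115 ≤ 160
    N21: 40+35 = 75 ≤ 110
    N23: 40+35 = 75 ≤ 110
Round 3 — N1 snaps.
  N1 sheds 235 kN to N3: 235 each.
    N3: 20+235 = 255 > 110
Round 4 — N3 snaps.
  N3 sheds 255 kN to N18, N28: 127 each (1 lost).
    N18: 115+127 = 242 > 160
    N28: 120+127 = 247 > 160
Round 5 — N18, N28 snap.
  N18 sheds 242 kN: no online neighbours, lost.
  N28 sheds 247 kN to N23: 247 each.
    N23: 75+247 = 322 > 110
Round 6 — N23 snaps.
  N23 sheds 322 kN: no online neighbours, lost.
No further breaks.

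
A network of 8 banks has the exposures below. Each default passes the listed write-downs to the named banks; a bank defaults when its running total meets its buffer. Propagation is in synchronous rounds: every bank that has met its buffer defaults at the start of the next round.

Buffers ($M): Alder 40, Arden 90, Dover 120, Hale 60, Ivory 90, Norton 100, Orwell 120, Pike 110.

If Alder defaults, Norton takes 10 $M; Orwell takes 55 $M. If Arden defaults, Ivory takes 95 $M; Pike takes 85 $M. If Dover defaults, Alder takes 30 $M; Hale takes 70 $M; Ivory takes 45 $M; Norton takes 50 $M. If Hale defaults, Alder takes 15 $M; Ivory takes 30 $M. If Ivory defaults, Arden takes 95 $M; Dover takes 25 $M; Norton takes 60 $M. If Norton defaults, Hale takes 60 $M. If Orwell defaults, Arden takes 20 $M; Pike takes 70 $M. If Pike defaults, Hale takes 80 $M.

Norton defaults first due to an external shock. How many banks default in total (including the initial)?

Round 1 — Norton defaults (initial).
  Hale: +60 → 60 ≥ 60
Round 2 — Hale defaults.
  Alder: +15 → 15 < 40
  Ivory: +30 → 30 < 90
No further defaults.

2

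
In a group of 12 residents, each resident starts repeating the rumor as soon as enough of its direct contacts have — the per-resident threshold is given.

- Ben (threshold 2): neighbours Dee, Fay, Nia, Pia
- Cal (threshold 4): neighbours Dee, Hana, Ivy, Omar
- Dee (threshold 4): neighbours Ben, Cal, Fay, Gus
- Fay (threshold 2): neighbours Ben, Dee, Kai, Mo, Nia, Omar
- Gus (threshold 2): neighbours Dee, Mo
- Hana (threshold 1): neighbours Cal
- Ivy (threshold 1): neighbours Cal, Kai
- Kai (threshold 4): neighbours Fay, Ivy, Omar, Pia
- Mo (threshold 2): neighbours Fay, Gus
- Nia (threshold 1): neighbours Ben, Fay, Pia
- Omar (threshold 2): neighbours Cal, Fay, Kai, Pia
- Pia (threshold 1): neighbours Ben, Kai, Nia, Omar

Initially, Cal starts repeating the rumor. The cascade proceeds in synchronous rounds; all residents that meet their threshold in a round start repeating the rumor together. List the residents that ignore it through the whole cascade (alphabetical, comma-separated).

Round 1 — Cal starts repeating the rumor (initial).
Round 2 — checking thresholds:
  Dee: 1 of 4 neighbours < 4, not yet.
  Hana: 1 of 1 neighbours ≥ 1, starts repeating the rumor.
  Ivy: 1 of 2 neighbours ≥ 1, starts repeating the rumor.
  Omar: 1 of 4 neighbours < 2, not yet.
Round 3 — no new spreads; cascade stops.

Ben, Dee, Fay, Gus, Kai, Mo, Nia, Omar, Pia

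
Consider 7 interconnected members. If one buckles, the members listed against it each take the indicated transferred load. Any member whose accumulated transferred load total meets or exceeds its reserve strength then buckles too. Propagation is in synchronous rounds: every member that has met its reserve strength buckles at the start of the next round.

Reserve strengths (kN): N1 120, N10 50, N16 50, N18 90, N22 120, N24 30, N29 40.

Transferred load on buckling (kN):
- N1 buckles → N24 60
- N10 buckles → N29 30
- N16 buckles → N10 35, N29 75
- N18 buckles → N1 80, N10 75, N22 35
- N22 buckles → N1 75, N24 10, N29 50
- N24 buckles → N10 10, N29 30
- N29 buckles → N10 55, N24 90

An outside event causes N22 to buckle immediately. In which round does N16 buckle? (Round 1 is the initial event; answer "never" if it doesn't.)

never

Round 1 — N22 buckles (initial).
  N1: +75 → 75 < 120
  N24: +10 → 10 < 30
  N29: +50 → 50 ≥ 40
Round 2 — N29 buckles.
  N10: +55 → 55 ≥ 50
  N24: +90 → 100 ≥ 30
Round 3 — N10, N24 buckle.
No further bucklings.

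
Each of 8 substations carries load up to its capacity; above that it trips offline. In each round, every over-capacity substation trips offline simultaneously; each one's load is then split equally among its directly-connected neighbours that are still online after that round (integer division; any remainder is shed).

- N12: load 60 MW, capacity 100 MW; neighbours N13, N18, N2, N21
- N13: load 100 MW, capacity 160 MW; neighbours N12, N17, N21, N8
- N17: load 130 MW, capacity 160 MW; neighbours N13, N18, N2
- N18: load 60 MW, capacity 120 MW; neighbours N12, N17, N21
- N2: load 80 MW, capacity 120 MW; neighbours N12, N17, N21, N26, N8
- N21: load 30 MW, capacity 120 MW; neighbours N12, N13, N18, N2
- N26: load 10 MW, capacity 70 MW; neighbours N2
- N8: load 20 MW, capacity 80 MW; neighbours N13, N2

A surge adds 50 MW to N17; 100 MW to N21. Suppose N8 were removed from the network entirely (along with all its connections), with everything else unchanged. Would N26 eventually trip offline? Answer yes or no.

With N8 removed:
Round 1 — N17 at 180 > 160; N21 at 130 > 120. N17, N21 trip offline.
  N17 sheds 180 MW to N13, N18, N2: 60 each.
    N13: 100+60 = 160 ≤ 160
    N18: 60+60 = 120 ≤ 120
    N2: 80+60 = 140 > 120
  N21 sheds 130 MW to N12, N13, N18, N2: 32 each (2 lost).
    N12: 60+32 = 92 ≤ 100
    N13: 160+32 = 192 > 160
    N18: 120+32 = 152 > 120
    N2: 140+32 = 172 > 120
Round 2 — N13, N18, N2 trip offline.
  N13 sheds 192 MW to N12: 192 each.
    N12: 92+192 = 284 > 100
  N18 sheds 152 MW to N12: 152 each.
    N12: 284+152 = 436 > 100
  N2 sheds 172 MW to N12, N26: 86 each.
    N12: 436+86 = 522 > 100
    N26: 10+86 = 96 > 70
Round 3 — N12, N26 trip offline.
  N12 sheds 522 MW: no online neighbours, lost.
  N26 sheds 96 MW: no online neighbours, lost.
No further trips.

yes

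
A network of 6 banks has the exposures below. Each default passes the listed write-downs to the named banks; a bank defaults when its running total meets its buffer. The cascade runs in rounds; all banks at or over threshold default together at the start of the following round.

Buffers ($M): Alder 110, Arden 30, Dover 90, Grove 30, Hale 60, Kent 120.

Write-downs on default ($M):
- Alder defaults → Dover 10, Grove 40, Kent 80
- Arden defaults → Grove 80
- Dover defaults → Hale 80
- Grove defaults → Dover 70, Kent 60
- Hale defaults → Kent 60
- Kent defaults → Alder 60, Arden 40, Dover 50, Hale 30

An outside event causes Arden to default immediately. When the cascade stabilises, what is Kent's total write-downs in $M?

Round 1 — Arden defaults (initial).
  Grove: +80 → 80 ≥ 30
Round 2 — Grove defaults.
  Dover: +70 → 70 < 90
  Kent: +60 → 60 < 120
No further defaults.

60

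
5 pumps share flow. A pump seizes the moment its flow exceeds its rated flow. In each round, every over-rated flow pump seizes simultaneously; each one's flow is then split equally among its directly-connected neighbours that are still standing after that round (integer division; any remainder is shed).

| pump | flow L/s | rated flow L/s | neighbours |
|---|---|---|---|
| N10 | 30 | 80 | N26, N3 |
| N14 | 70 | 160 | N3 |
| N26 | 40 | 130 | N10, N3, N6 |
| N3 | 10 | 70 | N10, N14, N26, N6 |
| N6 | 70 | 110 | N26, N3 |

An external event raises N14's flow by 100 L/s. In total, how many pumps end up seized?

Round 1 — N14 at 170 > 160. N14 seizes.
  N14 sheds 170 L/s to N3: 170 each.
    N3: 10+170 = 180 > 70
Round 2 — N3 seizes.
  N3 sheds 180 L/s to N10, N26, N6: 60 each.
    N10: 30+60 = 90 > 80
    N26: 40+60 = 100 ≤ 130
    N6: 70+60 = 130 > 110
Round 3 — N10, N6 seize.
  N10 sheds 90 L/s to N26: 90 each.
    N26: 100+90 = 190 > 130
  N6 sheds 130 L/s to N26: 130 each.
    N26: 190+130 = 320 > 130
Round 4 — N26 seizes.
  N26 sheds 320 L/s: no online neighbours, lost.
No further seizures.

5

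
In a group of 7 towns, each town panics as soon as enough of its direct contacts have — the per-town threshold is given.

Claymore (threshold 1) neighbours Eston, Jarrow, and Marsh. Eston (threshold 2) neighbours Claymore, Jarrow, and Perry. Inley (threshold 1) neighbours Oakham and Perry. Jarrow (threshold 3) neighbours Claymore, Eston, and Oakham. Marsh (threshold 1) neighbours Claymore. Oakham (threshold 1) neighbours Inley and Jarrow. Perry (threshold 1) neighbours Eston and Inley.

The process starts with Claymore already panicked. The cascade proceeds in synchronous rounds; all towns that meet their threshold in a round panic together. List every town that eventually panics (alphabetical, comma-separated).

Round 1 — Claymore panics (initial).
Round 2 — checking thresholds:
  Eston: 1 of 3 neighbours < 2, not yet.
  Jarrow: 1 of 3 neighbours < 3, not yet.
  Marsh: 1 of 1 neighbours ≥ 1, panics.
Round 3 — no new panics; cascade stops.

Claymore, Marsh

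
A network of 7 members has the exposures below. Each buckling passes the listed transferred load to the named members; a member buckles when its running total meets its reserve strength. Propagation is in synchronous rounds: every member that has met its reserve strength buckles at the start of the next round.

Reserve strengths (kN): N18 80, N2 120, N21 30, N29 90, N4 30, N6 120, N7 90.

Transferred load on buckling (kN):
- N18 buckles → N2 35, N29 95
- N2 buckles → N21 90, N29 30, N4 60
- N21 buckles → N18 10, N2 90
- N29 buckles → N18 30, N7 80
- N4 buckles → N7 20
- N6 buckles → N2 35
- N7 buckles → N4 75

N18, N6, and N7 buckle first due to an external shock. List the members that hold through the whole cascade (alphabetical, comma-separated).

N2, N21

Round 1 — N18, N6, N7 buckle (initial).
  N2: +35+35 → 70 < 120
  N29: +95 → 95 ≥ 90
  N4: +75 → 75 ≥ 30
Round 2 — N29, N4 buckle.
No further bucklings.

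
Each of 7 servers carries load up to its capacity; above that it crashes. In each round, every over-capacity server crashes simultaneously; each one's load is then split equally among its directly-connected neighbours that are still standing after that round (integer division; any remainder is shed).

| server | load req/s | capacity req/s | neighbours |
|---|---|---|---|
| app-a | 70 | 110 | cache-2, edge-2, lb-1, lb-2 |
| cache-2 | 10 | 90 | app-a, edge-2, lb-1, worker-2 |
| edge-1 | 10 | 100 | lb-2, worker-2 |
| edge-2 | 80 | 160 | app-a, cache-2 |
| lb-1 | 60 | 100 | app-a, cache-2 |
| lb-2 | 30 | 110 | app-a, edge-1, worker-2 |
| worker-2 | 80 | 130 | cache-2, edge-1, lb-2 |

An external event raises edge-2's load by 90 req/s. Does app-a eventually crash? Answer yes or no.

Round 1 — edge-2 at 170 > 160. edge-2 crashes.
  edge-2 sheds 170 req/s to app-a, cache-2: 85 each.
    app-a: 70+85 = 155 > 110
    cache-2: 10+85 = 95 > 90
Round 2 — app-a, cache-2 crash.
  app-a sheds 155 req/s to lb-1, lb-2: 77 each (1 lost).
    lb-1: 60+77 = 137 > 100
    lb-2: 30+77 = 107 ≤ 110
  cache-2 sheds 95 req/s to lb-1, worker-2: 47 each (1 lost).
    lb-1: 137+47 = 184 > 100
    worker-2: 80+47 = 127 ≤ 130
Round 3 — lb-1 crashes.
  lb-1 sheds 184 req/s: no online neighbours, lost.
No further crashes.

yes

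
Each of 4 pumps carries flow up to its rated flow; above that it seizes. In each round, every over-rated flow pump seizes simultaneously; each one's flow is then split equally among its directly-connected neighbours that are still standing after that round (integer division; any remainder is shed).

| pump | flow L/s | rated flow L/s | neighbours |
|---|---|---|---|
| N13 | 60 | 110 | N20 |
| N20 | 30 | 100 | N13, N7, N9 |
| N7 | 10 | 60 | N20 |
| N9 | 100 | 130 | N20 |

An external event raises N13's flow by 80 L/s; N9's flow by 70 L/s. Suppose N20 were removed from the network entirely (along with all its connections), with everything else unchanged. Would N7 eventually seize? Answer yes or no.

no

With N20 removed:
Round 1 — N13 at 140 > 110; N9 at 170 > 130. N13, N9 seize.
  N13 sheds 140 L/s: no online neighbours, lost.
  N9 sheds 170 L/s: no online neighbours, lost.
No further seizures.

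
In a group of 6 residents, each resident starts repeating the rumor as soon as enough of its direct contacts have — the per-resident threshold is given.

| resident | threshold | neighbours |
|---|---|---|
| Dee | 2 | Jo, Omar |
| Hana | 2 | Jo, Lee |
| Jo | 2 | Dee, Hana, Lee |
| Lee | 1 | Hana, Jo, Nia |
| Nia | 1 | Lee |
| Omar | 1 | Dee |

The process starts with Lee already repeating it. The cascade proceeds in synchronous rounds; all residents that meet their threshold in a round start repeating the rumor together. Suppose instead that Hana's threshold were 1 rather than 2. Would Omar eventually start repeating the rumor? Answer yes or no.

With Hana's threshold at 1:
Round 1 — Lee starts repeating the rumor (initial).
Round 2 — checking thresholds:
  Hana: 1 of 2 neighbours ≥ 1, starts repeating the rumor.
  Jo: 1 of 3 neighbours < 2, not yet.
  Nia: 1 of 1 neighbours ≥ 1, starts repeating the rumor.
Round 3 — checking thresholds:
  Jo: 2 of 3 neighbours ≥ 2, starts repeating the rumor.
Round 4 — no new spreads; cascade stops.

no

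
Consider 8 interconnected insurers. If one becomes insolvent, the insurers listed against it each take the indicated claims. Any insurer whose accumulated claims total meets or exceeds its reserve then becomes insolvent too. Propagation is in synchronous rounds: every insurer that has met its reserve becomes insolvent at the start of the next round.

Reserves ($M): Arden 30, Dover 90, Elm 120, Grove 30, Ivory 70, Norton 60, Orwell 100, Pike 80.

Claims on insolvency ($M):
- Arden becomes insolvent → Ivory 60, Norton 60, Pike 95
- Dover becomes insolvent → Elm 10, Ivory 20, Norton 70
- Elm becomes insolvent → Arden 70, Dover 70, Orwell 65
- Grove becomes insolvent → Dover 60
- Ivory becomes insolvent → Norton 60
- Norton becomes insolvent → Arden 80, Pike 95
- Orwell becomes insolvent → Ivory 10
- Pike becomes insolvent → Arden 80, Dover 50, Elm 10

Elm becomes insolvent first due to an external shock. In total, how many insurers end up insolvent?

Round 1 — Elm becomes insolvent (initial).
  Arden: +70 → 70 ≥ 30
  Dover: +70 → 70 < 90
  Orwell: +65 → 65 < 100
Round 2 — Arden becomes insolvent.
  Ivory: +60 → 60 < 70
  Norton: +60 → 60 ≥ 60
  Pike: +95 → 95 ≥ 80
Round 3 — Norton, Pike become insolvent.
  Dover: +50 → 120 ≥ 90
Round 4 — Dover becomes insolvent.
  Ivory: +20 → 80 ≥ 70
Round 5 — Ivory becomes insolvent.
No further insolvencies.

6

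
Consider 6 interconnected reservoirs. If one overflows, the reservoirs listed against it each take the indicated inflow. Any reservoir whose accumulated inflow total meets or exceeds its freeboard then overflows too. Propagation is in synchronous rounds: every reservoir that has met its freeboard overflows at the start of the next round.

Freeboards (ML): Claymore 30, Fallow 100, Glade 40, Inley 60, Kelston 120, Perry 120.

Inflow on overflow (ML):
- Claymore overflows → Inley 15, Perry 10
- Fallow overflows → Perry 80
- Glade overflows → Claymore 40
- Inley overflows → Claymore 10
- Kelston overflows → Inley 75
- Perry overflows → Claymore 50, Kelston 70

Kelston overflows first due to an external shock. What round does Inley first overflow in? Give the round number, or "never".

2

Round 1 — Kelston overflows (initial).
  Inley: +75 → 75 ≥ 60
Round 2 — Inley overflows.
  Claymore: +10 → 10 < 30
No further overflows.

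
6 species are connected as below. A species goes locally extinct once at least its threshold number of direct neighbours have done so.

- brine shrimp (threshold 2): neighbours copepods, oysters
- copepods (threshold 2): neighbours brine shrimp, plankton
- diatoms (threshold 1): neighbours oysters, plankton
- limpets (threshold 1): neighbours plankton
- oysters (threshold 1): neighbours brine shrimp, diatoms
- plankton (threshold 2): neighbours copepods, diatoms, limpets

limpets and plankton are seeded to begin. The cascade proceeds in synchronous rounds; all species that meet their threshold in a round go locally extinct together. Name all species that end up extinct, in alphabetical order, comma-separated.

diatoms, limpets, oysters, plankton

Round 1 — limpets, plankton go locally extinct (initial).
Round 2 — checking thresholds:
  copepods: 1 of 2 neighbours < 2, not yet.
  diatoms: 1 of 2 neighbours ≥ 1, goes locally extinct.
Round 3 — checking thresholds:
  copepods: 1 of 2 neighbours < 2, not yet.
  oysters: 1 of 2 neighbours ≥ 1, goes locally extinct.
Round 4 — no new extinctions; cascade stops.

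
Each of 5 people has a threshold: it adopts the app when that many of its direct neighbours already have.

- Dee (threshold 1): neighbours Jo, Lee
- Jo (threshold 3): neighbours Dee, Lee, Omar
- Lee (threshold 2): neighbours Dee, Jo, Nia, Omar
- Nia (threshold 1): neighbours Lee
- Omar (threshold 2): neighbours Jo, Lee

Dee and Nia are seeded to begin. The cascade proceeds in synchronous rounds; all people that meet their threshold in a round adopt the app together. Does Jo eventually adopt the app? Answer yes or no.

no

Round 1 — Dee, Nia adopt the app (initial).
Round 2 — checking thresholds:
  Jo: 1 of 3 neighbours < 3, below threshold.
  Lee: 2 of 4 neighbours ≥ 2, adopts the app.
Round 3 — no new adoptions; cascade stops.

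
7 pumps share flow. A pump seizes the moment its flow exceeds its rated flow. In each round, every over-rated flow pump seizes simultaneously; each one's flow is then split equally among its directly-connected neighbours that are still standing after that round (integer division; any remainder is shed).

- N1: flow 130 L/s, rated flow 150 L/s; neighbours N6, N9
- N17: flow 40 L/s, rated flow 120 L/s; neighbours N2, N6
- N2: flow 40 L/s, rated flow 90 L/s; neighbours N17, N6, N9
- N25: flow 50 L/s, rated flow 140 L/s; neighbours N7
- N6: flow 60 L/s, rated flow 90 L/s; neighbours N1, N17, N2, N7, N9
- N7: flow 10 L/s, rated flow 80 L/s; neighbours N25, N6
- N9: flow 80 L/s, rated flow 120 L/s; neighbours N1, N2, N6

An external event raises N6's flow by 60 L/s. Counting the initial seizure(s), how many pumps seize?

Round 1 — N6 at 120 > 90. N6 seizes.
  N6 sheds 120 L/s to N1, N17, N2, N7, N9: 24 each.
    N1: 130+24 = 154 > 150
    N17: 40+24 = 64 ≤ 120
    N2: 40+24 = 64 ≤ 90
    N7: 10+24 = 34 ≤ 80
    N9: 80+24 = 104 ≤ 120
Round 2 — N1 seizes.
  N1 sheds 154 L/s to N9: 154 each.
    N9: 104+154 = 258 > 120
Round 3 — N9 seizes.
  N9 sheds 258 L/s to N2: 258 each.
    N2: 64+258 = 322 > 90
Round 4 — N2 seizes.
  N2 sheds 322 L/s to N17: 322 each.
    N17: 64+322 = 386 > 120
Round 5 — N17 seizes.
  N17 sheds 386 L/s: no online neighbours, lost.
No further seizures.

5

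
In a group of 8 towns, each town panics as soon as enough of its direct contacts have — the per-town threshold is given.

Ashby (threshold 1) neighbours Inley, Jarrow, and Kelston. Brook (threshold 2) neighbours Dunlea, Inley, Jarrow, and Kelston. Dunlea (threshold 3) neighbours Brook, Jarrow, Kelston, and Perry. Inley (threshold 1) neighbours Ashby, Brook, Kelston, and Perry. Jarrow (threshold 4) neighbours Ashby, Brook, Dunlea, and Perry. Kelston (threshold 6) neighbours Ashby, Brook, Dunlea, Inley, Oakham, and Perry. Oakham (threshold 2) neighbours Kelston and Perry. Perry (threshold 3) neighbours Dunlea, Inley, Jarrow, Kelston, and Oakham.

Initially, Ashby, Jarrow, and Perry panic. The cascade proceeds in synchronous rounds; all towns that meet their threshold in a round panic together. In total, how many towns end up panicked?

6

Round 1 — Ashby, Jarrow, Perry panic (initial).
Round 2 — checking thresholds:
  Brook: 1 of 4 neighbours < 2, below threshold.
  Dunlea: 2 of 4 neighbours < 3, below threshold.
  Inley: 2 of 4 neighbours ≥ 1, panics.
  Kelston: 2 of 6 neighbours < 6, below threshold.
  Oakham: 1 of 2 neighbours < 2, below threshold.
Round 3 — checking thresholds:
  Brook: 2 of 4 neighbours ≥ 2, panics.
  Dunlea: 2 of 4 neighbours < 3, below threshold.
  Kelston: 3 of 6 neighbours < 6, below threshold.
  Oakham: 1 of 2 neighbours < 2, below threshold.
Round 4 — checking thresholds:
  Dunlea: 3 of 4 neighbours ≥ 3, panics.
  Kelston: 4 of 6 neighbours < 6, below threshold.
  Oakham: 1 of 2 neighbours < 2, below threshold.
Round 5 — no new panics; cascade stops.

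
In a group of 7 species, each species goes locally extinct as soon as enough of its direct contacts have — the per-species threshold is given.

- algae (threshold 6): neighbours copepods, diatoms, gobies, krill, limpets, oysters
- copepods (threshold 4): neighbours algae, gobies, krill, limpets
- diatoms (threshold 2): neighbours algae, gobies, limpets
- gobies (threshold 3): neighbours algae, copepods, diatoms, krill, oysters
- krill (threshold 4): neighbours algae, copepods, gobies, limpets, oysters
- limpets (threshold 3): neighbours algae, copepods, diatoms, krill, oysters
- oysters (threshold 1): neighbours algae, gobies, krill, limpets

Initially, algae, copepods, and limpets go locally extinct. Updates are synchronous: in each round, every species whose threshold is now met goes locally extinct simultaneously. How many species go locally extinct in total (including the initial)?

Round 1 — algae, copepods, limpets go locally extinct (initial).
Round 2 — checking thresholds:
  diatoms: 2 of 3 neighbours ≥ 2, goes locally extinct.
  gobies: 2 of 5 neighbours < 3, holds.
  krill: 3 of 5 neighbours < 4, holds.
  oysters: 2 of 4 neighbours ≥ 1, goes locally extinct.
Round 3 — checking thresholds:
  gobies: 4 of 5 neighbours ≥ 3, goes locally extinct.
  krill: 4 of 5 neighbours ≥ 4, goes locally extinct.
Round 4 — no new extinctions; cascade stops.

7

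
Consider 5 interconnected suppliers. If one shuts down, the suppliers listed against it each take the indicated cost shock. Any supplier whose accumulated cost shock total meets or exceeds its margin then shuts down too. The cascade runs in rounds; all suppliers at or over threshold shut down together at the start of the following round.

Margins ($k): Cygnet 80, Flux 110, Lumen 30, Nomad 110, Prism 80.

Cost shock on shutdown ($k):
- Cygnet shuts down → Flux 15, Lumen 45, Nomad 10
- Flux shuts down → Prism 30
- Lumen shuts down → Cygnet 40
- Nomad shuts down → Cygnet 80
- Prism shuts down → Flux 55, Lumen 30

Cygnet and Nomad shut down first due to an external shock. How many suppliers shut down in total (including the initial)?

Round 1 — Cygnet, Nomad shut down (initial).
  Flux: +15 → 15 < 110
  Lumen: +45 → 45 ≥ 30
Round 2 — Lumen shuts down.
No further shutdowns.

3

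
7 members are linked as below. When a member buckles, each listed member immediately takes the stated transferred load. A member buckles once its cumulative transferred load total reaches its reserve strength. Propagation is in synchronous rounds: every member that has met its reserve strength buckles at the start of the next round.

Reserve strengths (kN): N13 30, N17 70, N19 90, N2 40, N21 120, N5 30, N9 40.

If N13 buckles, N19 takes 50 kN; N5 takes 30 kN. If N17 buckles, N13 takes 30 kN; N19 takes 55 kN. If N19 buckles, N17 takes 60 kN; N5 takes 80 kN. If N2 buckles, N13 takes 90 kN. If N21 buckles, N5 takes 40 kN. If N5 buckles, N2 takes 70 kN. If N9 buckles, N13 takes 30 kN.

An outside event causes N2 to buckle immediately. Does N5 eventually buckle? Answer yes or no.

Round 1 — N2 buckles (initial).
  N13: +90 → 90 ≥ 30
Round 2 — N13 buckles.
  N19: +50 → 50 < 90
  N5: +30 → 30 ≥ 30
Round 3 — N5 buckles.
No further bucklings.

yes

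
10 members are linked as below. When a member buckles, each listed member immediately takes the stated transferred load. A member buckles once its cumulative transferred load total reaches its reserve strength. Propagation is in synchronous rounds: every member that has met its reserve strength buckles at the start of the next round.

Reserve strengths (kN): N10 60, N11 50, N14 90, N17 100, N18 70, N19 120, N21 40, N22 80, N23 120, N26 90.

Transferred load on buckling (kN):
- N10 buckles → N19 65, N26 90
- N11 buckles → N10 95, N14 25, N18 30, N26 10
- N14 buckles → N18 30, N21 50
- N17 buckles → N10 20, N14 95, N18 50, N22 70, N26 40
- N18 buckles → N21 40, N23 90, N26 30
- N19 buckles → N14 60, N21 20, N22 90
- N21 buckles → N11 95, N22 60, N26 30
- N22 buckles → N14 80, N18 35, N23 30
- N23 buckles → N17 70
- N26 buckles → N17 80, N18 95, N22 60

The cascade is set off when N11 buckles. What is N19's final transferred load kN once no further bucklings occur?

Round 1 — N11 buckles (initial).
  N10: +95 → 95 ≥ 60
  N14: +25 → 25 < 90
  N18: +30 → 30 < 70
  N26: +10 → 10 < 90
Round 2 — N10 buckles.
  N19: +65 → 65 < 120
  N26: +90 → 100 ≥ 90
Round 3 — N26 buckles.
  N17: +80 → 80 < 100
  N18: +95 → 125 ≥ 70
  N22: +60 → 60 < 80
Round 4 — N18 buckles.
  N21: +40 → 40 ≥ 40
  N23: +90 → 90 < 120
Round 5 — N21 buckles.
  N22: +60 → 120 ≥ 80
Round 6 — N22 buckles.
  N14: +80 → 105 ≥ 90
  N23: +30 → 120 ≥ 120
Round 7 — N14, N23 buckle.
  N17: +70 → 150 ≥ 100
Round 8 — N17 buckles.
No further bucklings.

65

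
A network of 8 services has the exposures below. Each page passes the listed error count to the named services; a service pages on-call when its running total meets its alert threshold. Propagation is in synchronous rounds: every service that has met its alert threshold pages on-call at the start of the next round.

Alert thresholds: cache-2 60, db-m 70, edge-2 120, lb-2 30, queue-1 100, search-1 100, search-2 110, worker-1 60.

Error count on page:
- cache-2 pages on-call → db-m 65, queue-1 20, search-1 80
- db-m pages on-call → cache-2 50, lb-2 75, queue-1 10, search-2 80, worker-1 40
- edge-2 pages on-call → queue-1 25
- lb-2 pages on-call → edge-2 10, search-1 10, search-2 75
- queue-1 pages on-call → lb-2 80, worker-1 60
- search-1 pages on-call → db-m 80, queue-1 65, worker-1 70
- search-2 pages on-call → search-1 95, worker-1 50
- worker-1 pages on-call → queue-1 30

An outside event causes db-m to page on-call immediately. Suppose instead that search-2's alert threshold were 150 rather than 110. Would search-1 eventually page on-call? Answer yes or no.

With search-2's alert threshold at 150:
Round 1 — db-m pages on-call (initial).
  cache-2: +50 → 50 < 60
  lb-2: +75 → 75 ≥ 30
  queue-1: +10 → 10 < 100
  search-2: +80 → 80 < 150
  worker-1: +40 → 40 < 60
Round 2 — lb-2 pages on-call.
  edge-2: +10 → 10 < 120
  search-1: +10 → 10 < 100
  search-2: +75 → 155 ≥ 150
Round 3 — search-2 pages on-call.
  search-1: +95 → 105 ≥ 100
  worker-1: +50 → 90 ≥ 60
Round 4 — search-1, worker-1 page on-call.
  queue-1: +65+30 → 105 ≥ 100
Round 5 — queue-1 pages on-call.
No further pages.

yes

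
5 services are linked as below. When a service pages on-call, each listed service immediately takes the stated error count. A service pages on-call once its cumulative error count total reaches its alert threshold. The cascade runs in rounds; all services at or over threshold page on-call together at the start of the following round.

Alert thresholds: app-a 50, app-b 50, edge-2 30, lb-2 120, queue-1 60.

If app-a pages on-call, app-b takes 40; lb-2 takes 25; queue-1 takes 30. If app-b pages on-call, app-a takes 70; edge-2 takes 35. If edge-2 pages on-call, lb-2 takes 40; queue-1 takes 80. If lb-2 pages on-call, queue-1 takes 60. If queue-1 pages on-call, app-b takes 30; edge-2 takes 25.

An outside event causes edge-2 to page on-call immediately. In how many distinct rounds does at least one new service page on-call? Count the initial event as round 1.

Round 1 — edge-2 pages on-call (initial).
  lb-2: +40 → 40 < 120
  queue-1: +80 → 80 ≥ 60
Round 2 — queue-1 pages on-call.
  app-b: +30 → 30 < 50
No further pages.

2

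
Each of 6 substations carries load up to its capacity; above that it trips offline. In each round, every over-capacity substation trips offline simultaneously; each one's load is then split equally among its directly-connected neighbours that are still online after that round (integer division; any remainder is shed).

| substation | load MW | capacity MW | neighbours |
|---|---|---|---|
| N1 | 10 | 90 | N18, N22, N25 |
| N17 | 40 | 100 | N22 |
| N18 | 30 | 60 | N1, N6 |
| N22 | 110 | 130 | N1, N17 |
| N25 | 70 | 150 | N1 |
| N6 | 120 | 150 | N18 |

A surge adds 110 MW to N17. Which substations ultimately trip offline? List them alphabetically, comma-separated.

Round 1 — N17 at 150 > 100. N17 trips offline.
  N17 sheds 150 MW to N22: 150 each.
    N22: 110+150 = 260 > 130
Round 2 — N22 trips offline.
  N22 sheds 260 MW to N1: 260 each.
    N1: 10+260 = 270 > 90
Round 3 — N1 trips offline.
  N1 sheds 270 MW to N18, N25: 135 each.
    N18: 30+135 = 165 > 60
    N25: 70+135 = 205 > 150
Round 4 — N18, N25 trip offline.
  N18 sheds 165 MW to N6: 165 each.
    N6: 120+165 = 285 > 150
  N25 sheds 205 MW: no online neighbours, lost.
Round 5 — N6 trips offline.
  N6 sheds 285 MW: no online neighbours, lost.
No further trips.

N1, N17, N18, N22, N25, N6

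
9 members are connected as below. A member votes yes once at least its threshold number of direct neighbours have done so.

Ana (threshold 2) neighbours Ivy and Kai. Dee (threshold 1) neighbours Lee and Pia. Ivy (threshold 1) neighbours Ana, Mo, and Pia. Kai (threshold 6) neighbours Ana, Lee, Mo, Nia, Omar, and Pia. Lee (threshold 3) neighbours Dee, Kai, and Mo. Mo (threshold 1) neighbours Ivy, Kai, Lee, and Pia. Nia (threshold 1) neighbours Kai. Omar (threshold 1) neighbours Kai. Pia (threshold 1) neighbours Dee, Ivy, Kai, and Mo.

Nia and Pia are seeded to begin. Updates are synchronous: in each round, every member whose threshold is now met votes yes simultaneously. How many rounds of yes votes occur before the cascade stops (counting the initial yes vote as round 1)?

2

Round 1 — Nia, Pia vote yes (initial).
Round 2 — checking thresholds:
  Dee: 1 of 2 neighbours ≥ 1, votes yes.
  Ivy: 1 of 3 neighbours ≥ 1, votes yes.
  Kai: 2 of 6 neighbours < 6, below threshold.
  Mo: 1 of 4 neighbours ≥ 1, votes yes.
Round 3 — no new yes votes; cascade stops.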